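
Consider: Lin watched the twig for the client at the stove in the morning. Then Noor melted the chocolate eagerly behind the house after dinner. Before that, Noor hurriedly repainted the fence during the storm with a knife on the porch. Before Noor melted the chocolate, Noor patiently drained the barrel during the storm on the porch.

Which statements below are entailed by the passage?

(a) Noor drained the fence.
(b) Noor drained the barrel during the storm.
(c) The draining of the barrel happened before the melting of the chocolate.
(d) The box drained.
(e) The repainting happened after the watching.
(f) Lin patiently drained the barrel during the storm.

(a) Not entailed — Noor drained the barrel, not the fence; the fence belongs to the repainting event.
(b) Entailed — every conjunct here is already in the original draining event.
(c) Entailed — the narrative places the draining before the melting.
(d) Not entailed — the barrel is what drained, not the box.
(e) Not entailed — the narrative doesn't order the watching relative to the repainting.
(f) Not entailed — the passage has Noor draining the barrel, not Lin.

(b), (c)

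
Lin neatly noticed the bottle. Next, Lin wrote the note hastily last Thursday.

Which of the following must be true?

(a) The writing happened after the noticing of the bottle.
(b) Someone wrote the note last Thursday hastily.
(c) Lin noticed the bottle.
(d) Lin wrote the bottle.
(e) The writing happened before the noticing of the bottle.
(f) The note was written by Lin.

(a) Entailed — the narrative places the noticing before the writing.
(b) Entailed — this follows by dropping conjuncts from the writing event's description.
(c) Entailed — dropping 'neatly' leaves a sub-description the original still satisfies.
(d) Not entailed — Lin wrote the note, not the bottle; the bottle belongs to the noticing event.
(e) Not entailed — the narrative places the noticing before the writing, not after.
(f) Entailed — the original entails any weakening of itself; this just drops 'last Thursday', 'hastily'.

(a), (b), (c), (f)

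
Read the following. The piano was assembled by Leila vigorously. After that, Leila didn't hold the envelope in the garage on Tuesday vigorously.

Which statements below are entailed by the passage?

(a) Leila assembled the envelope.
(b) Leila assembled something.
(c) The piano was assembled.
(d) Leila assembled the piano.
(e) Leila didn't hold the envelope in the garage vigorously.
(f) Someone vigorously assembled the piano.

(b), (c), (d), (f)

(a) Not entailed — Leila assembled the piano, not the envelope; the envelope belongs to the holding event.
(b) Entailed — dropping 'vigorously' and generalizing the patient leaves a sub-description the original still satisfies.
(c) Entailed — this follows by dropping conjuncts from the assembling event's description.
(d) Entailed — this follows by dropping conjuncts from the assembling event's description.
(e) Not entailed — dropping 'on Tuesday' under negation is not valid — the original leaves open that Leila held the envelope some other way.
(f) Entailed — generalizing the agent leaves a sub-description the original still satisfies.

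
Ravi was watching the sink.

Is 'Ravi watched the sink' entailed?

'watch' is atelic; if Ravi was watching the sink, then Ravi watched the sink (for some time).

yes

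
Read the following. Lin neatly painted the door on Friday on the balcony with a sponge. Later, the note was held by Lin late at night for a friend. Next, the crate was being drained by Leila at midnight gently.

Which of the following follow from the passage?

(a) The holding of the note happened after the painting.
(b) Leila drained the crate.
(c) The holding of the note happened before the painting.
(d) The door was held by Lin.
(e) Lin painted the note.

(a)

(a) Entailed — the narrative places the painting before the holding.
(b) Not entailed — 'was draining' is progressive on an accomplishment; it does not entail the completed 'drained'.
(c) Not entailed — the narrative places the painting before the holding, not after.
(d) Not entailed — Lin held the note, not the door; the door belongs to the painting event.
(e) Not entailed — Lin painted the door, not the note; the note belongs to the holding event.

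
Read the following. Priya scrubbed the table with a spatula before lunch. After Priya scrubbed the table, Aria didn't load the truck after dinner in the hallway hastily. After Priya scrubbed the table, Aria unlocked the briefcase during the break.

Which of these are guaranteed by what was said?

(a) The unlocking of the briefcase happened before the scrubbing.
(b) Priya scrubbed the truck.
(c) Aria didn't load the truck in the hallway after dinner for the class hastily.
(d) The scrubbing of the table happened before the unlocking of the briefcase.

(a) Not entailed — the narrative places the scrubbing before the unlocking, not after.
(b) Not entailed — Priya scrubbed the table, not the truck; the truck belongs to the loading event.
(c) Entailed — under negation, adding a further restriction is entailed: if no such loading event occurred, none occurred for the class either.
(d) Entailed — the narrative places the scrubbing before the unlocking.

(c), (d)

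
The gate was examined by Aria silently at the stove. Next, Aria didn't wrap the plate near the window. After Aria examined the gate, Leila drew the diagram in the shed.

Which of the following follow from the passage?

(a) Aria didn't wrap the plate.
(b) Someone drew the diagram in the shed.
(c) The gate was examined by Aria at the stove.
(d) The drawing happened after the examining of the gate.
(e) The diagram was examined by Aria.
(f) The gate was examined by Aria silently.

(b), (c), (d), (f)

(a) Not entailed — dropping 'near the window' under negation is not valid — the original leaves open that Aria wrapped the plate some other way.
(b) Entailed — every conjunct here is already in the original drawing event.
(c) Entailed — every conjunct here is already in the original examining event.
(d) Entailed — the narrative places the examining before the drawing.
(e) Not entailed — Aria examined the gate, not the diagram; the diagram belongs to the drawing event.
(f) Entailed — every conjunct here is already in the original examining event.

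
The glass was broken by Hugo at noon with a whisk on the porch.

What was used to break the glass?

'with a whisk' marks the instrument of the breaking event.

a whisk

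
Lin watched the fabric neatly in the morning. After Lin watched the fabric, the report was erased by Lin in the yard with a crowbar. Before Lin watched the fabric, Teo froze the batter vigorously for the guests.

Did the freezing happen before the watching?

yes

The narrative orders the freezing before the watching.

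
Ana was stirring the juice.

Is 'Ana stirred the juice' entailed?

yes

'stir' is atelic; if Ana was stirring the juice, then Ana stirred the juice (for some time).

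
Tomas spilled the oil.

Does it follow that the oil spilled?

'Tomas spilled the oil' is the causative; it entails the inchoative 'the oil spilled'.

yes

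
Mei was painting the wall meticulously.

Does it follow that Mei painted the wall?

no

'was painting' is progressive; for an accomplishment like 'paint the wall', it doesn't entail completion.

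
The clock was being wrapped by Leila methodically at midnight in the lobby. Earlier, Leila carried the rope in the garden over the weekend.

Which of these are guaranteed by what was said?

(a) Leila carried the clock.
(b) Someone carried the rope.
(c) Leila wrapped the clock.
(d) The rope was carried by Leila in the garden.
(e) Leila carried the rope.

(a) Not entailed — Leila carried the rope, not the clock; the clock belongs to the wrapping event.
(b) Entailed — dropping 'in the garden', 'over the weekend' and generalizing the agent leaves a sub-description the original still satisfies.
(c) Not entailed — 'was wrapping' is progressive on an accomplishment; it does not entail the completed 'wrapped'.
(d) Entailed — the original entails any weakening of itself; this just drops 'over the weekend'.
(e) Entailed — every conjunct here is already in the original carrying event.

(b), (d), (e)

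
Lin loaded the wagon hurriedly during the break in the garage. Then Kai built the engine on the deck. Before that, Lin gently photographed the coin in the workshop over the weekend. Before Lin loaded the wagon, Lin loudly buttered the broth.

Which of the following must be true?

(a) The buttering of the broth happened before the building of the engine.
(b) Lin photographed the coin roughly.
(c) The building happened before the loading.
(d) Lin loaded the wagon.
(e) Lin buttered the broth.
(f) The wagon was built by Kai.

(a) Entailed — the narrative places the buttering before the building.
(b) Not entailed — 'roughly' adds a manner not in (and inconsistent with) the original.
(c) Not entailed — the narrative places the loading before the building, not after.
(d) Entailed — the original entails any weakening of itself; this just drops 'hurriedly', 'in the garage', 'during the break'.
(e) Entailed — the original entails any weakening of itself; this just drops 'loudly'.
(f) Not entailed — Kai built the engine, not the wagon; the wagon belongs to the loading event.

(a), (d), (e)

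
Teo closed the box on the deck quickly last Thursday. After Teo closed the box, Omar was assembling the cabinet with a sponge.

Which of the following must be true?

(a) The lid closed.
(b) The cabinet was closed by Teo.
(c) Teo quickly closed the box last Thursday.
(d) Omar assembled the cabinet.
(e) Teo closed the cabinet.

(c)

(a) Not entailed — the box is what closed, not the lid.
(b) Not entailed — Teo closed the box, not the cabinet; the cabinet belongs to the assembling event.
(c) Entailed — this follows by dropping conjuncts from the closing event's description.
(d) Not entailed — 'was assembling' is progressive on an accomplishment; it does not entail the completed 'assembled'.
(e) Not entailed — Teo closed the box, not the cabinet; the cabinet belongs to the assembling event.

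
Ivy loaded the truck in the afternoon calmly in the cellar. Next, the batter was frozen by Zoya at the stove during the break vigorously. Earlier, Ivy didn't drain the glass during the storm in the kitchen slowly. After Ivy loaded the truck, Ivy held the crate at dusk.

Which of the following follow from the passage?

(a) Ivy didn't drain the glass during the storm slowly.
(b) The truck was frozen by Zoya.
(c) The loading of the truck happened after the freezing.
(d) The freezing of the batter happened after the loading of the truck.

(a) Not entailed — dropping 'in the kitchen' under negation is not valid — the original leaves open that Ivy drained the glass some other way.
(b) Not entailed — Zoya froze the batter, not the truck; the truck belongs to the loading event.
(c) Not entailed — the narrative places the loading before the freezing, not after.
(d) Entailed — the narrative places the loading before the freezing.

(d)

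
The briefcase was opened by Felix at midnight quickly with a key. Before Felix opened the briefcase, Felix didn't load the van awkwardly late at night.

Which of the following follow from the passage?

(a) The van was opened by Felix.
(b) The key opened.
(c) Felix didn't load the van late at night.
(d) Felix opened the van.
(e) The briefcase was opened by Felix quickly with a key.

(e)

(a) Not entailed — Felix opened the briefcase, not the van; the van belongs to the loading event.
(b) Not entailed — the briefcase is what opened, not the key.
(c) Not entailed — dropping 'awkwardly' under negation is not valid — the original leaves open that Felix loaded the van some other way.
(d) Not entailed — Felix opened the briefcase, not the van; the van belongs to the loading event.
(e) Entailed — dropping 'at midnight' leaves a sub-description the original still satisfies.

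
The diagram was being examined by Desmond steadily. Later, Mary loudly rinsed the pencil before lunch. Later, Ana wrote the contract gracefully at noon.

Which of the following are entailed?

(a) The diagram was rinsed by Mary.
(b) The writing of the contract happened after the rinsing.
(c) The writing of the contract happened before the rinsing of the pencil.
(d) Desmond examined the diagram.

(b), (d)

(a) Not entailed — Mary rinsed the pencil, not the diagram; the diagram belongs to the examining event.
(b) Entailed — the narrative places the rinsing before the writing.
(c) Not entailed — the narrative places the rinsing before the writing, not after.
(d) Entailed — 'examine' is an activity; 'was examining' entails that some examining happened, so 'examined' holds.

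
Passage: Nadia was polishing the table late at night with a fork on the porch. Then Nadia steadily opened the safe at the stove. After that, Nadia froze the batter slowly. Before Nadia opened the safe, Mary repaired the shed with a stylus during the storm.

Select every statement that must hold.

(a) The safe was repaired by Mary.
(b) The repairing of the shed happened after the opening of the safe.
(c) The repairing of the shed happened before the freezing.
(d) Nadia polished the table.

(a) Not entailed — Mary repaired the shed, not the safe; the safe belongs to the opening event.
(b) Not entailed — the narrative places the repairing before the opening, not after.
(c) Entailed — the narrative places the repairing before the freezing.
(d) Entailed — 'polish' is an activity; 'was polishing' entails that some polishing happened, so 'polished' holds.

(c), (d)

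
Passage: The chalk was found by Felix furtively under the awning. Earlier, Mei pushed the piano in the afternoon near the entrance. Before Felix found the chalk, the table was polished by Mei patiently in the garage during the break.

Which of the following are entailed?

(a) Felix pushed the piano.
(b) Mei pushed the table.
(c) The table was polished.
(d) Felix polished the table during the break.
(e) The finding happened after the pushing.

(a) Not entailed — the passage has Mei pushing the piano, not Felix.
(b) Not entailed — Mei pushed the piano, not the table; the table belongs to the polishing event.
(c) Entailed — every conjunct here is already in the original polishing event.
(d) Not entailed — the passage has Mei polishing the table, not Felix.
(e) Entailed — the narrative places the pushing before the finding.

(c), (e)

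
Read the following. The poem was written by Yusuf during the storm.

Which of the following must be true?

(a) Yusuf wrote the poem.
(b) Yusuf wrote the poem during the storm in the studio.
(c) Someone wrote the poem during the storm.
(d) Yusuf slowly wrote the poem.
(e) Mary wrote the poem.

(a), (c)

(a) Entailed — dropping 'during the storm' leaves a sub-description the original still satisfies.
(b) Not entailed — 'in the studio' adds information not in the original event.
(c) Entailed — every conjunct here is already in the original writing event.
(d) Not entailed — 'slowly' adds information not in the original event.
(e) Not entailed — the passage has Yusuf writing the poem, not Mary.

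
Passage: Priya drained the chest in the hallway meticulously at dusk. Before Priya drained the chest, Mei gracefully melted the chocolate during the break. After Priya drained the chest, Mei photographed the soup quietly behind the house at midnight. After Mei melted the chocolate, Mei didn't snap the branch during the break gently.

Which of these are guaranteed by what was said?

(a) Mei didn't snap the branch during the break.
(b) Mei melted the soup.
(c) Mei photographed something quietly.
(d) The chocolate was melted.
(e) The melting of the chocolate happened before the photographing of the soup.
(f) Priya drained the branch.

(c), (d), (e)

(a) Not entailed — dropping 'gently' under negation is not valid — the original leaves open that Mei snapped the branch some other way.
(b) Not entailed — Mei melted the chocolate, not the soup; the soup belongs to the photographing event.
(c) Entailed — dropping 'at midnight', 'behind the house' and generalizing the patient leaves a sub-description the original still satisfies.
(d) Entailed — every conjunct here is already in the original melting event.
(e) Entailed — the narrative places the melting before the photographing.
(f) Not entailed — Priya drained the chest, not the branch; the branch belongs to the snapping event.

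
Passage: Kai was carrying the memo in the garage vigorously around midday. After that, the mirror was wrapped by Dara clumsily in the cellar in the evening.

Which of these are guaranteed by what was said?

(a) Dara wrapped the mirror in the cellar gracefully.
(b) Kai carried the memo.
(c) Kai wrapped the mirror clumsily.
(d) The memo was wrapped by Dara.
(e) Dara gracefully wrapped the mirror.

(a) Not entailed — 'gracefully' adds a manner not in (and inconsistent with) the original.
(b) Entailed — 'carry' is an activity; 'was carrying' entails that some carrying happened, so 'carried' holds.
(c) Not entailed — the passage has Dara wrapping the mirror, not Kai.
(d) Not entailed — Dara wrapped the mirror, not the memo; the memo belongs to the carrying event.
(e) Not entailed — 'gracefully' adds a manner not in (and inconsistent with) the original.

(b)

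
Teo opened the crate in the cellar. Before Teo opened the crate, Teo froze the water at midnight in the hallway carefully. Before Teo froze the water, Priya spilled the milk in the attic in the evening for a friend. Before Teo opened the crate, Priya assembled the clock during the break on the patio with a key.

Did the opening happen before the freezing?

The narrative orders the freezing before the opening.

no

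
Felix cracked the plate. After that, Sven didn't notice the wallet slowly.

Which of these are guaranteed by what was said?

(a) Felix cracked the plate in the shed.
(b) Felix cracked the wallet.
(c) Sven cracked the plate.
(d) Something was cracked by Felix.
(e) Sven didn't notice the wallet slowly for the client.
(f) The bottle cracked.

(a) Not entailed — 'in the shed' adds information not in the original event.
(b) Not entailed — Felix cracked the plate, not the wallet; the wallet belongs to the noticing event.
(c) Not entailed — the passage has Felix cracking the plate, not Sven.
(d) Entailed — every conjunct here is already in the original cracking event.
(e) Entailed — under negation, adding a further restriction is entailed: if no such noticing event occurred, none occurred for the client either.
(f) Not entailed — the plate is what cracked, not the bottle.

(d), (e)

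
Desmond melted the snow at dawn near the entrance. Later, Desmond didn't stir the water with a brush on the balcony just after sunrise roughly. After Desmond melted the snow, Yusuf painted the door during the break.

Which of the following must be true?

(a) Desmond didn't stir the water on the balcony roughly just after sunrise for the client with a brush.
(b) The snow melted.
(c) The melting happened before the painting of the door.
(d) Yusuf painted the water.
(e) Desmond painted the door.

(a) Entailed — under negation, adding a further restriction is entailed: if no such stirring event occurred, none occurred for the client either.
(b) Entailed — 'Desmond melted the snow' is causative; it entails the inchoative 'the snow melted'.
(c) Entailed — the narrative places the melting before the painting.
(d) Not entailed — Yusuf painted the door, not the water; the water belongs to the stirring event.
(e) Not entailed — the passage has Yusuf painting the door, not Desmond.

(a), (b), (c)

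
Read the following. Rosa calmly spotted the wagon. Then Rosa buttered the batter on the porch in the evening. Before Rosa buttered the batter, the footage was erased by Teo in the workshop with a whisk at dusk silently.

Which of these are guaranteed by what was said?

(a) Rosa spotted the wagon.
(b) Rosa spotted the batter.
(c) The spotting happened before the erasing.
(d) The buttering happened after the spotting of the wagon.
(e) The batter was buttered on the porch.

(a) Entailed — this follows by dropping conjuncts from the spotting event's description.
(b) Not entailed — Rosa spotted the wagon, not the batter; the batter belongs to the buttering event.
(c) Not entailed — the narrative doesn't order the spotting relative to the erasing.
(d) Entailed — the narrative places the spotting before the buttering.
(e) Entailed — this follows by dropping conjuncts from the buttering event's description.

(a), (d), (e)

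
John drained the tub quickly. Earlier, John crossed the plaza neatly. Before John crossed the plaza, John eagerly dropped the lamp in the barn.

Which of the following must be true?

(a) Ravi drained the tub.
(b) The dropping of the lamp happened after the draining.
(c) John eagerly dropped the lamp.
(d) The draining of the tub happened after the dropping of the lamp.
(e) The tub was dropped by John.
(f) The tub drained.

(c), (d), (f)

(a) Not entailed — the passage has John draining the tub, not Ravi.
(b) Not entailed — the narrative places the dropping before the draining, not after.
(c) Entailed — this follows by dropping conjuncts from the dropping event's description.
(d) Entailed — the narrative places the dropping before the draining.
(e) Not entailed — John dropped the lamp, not the tub; the tub belongs to the draining event.
(f) Entailed — 'John drained the tub' is causative; it entails the inchoative 'the tub drained'.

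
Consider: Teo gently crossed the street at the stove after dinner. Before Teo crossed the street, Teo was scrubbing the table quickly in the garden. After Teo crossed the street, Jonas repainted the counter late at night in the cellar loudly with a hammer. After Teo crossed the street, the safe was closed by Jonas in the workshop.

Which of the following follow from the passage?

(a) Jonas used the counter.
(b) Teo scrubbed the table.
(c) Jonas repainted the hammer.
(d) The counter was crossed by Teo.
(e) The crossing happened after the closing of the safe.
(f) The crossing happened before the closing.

(b), (f)

(a) Not entailed — the counter is the patient, not an instrument — Jonas used a hammer.
(b) Entailed — 'scrub' is an activity; 'was scrubbing' entails that some scrubbing happened, so 'scrubbed' holds.
(c) Not entailed — the hammer is the instrument, not what was repainted.
(d) Not entailed — Teo crossed the street, not the counter; the counter belongs to the repainting event.
(e) Not entailed — the narrative places the crossing before the closing, not after.
(f) Entailed — the narrative places the crossing before the closing.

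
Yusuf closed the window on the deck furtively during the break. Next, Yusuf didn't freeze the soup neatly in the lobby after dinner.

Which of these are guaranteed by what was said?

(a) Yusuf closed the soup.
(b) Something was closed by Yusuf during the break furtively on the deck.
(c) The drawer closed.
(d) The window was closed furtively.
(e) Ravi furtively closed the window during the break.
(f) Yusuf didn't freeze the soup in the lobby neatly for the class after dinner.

(b), (d), (f)

(a) Not entailed — Yusuf closed the window, not the soup; the soup belongs to the freezing event.
(b) Entailed — the original entails any weakening of itself; this just generalizes the patient.
(c) Not entailed — the window is what closed, not the drawer.
(d) Entailed — the original entails any weakening of itself; this just drops 'on the deck', 'during the break' and generalizes the agent.
(e) Not entailed — the passage has Yusuf closing the window, not Ravi.
(f) Entailed — under negation, adding a further restriction is entailed: if no such freezing event occurred, none occurred for the class either.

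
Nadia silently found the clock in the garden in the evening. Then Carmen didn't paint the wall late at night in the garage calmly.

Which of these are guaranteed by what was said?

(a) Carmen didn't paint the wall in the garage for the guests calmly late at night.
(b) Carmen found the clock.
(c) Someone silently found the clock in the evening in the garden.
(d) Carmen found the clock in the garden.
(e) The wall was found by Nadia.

(a), (c)

(a) Entailed — under negation, adding a further restriction is entailed: if no such painting event occurred, none occurred for the guests either.
(b) Not entailed — the passage has Nadia finding the clock, not Carmen.
(c) Entailed — every conjunct here is already in the original finding event.
(d) Not entailed — the passage has Nadia finding the clock, not Carmen.
(e) Not entailed — Nadia found the clock, not the wall; the wall belongs to the painting event.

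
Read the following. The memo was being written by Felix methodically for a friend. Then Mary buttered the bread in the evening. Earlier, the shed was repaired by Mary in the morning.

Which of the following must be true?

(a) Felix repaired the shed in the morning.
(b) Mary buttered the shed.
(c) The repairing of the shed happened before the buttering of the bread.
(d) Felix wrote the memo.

(a) Not entailed — the passage has Mary repairing the shed, not Felix.
(b) Not entailed — Mary buttered the bread, not the shed; the shed belongs to the repairing event.
(c) Entailed — the narrative places the repairing before the buttering.
(d) Not entailed — 'was writing' is progressive on an accomplishment; it does not entail the completed 'wrote'.

(c)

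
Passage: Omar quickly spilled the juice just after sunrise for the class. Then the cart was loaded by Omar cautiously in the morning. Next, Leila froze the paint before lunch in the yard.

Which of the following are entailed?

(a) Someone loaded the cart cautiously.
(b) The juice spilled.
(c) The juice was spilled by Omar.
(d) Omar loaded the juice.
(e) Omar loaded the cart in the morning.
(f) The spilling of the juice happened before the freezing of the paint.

(a), (b), (c), (e), (f)

(a) Entailed — the original entails any weakening of itself; this just drops 'in the morning' and generalizes the agent.
(b) Entailed — 'Omar spilled the juice' is causative; it entails the inchoative 'the juice spilled'.
(c) Entailed — every conjunct here is already in the original spilling event.
(d) Not entailed — Omar loaded the cart, not the juice; the juice belongs to the spilling event.
(e) Entailed — the original entails any weakening of itself; this just drops 'cautiously'.
(f) Entailed — the narrative places the spilling before the freezing.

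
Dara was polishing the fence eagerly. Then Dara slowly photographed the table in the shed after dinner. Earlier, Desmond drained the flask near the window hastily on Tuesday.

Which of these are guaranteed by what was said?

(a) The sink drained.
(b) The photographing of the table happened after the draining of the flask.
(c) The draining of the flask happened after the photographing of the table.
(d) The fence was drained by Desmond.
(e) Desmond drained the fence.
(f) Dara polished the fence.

(a) Not entailed — the flask is what drained, not the sink.
(b) Entailed — the narrative places the draining before the photographing.
(c) Not entailed — the narrative places the draining before the photographing, not after.
(d) Not entailed — Desmond drained the flask, not the fence; the fence belongs to the polishing event.
(e) Not entailed — Desmond drained the flask, not the fence; the fence belongs to the polishing event.
(f) Entailed — 'polish' is an activity; 'was polishing' entails that some polishing happened, so 'polished' holds.

(b), (f)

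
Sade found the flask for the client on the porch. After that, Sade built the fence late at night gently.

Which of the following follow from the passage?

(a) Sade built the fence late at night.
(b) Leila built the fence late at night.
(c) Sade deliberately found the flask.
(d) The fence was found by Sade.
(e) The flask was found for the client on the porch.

(a), (e)

(a) Entailed — dropping 'gently' leaves a sub-description the original still satisfies.
(b) Not entailed — the passage has Sade building the fence, not Leila.
(c) Not entailed — 'deliberately' adds information not in the original event.
(d) Not entailed — Sade found the flask, not the fence; the fence belongs to the building event.
(e) Entailed — this follows by dropping conjuncts from the finding event's description.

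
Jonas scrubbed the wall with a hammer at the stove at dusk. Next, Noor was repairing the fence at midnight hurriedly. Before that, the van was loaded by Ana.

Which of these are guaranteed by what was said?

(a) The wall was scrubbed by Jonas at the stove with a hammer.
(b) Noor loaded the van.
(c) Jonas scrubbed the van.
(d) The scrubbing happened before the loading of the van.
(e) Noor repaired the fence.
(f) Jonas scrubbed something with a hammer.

(a), (f)

(a) Entailed — every conjunct here is already in the original scrubbing event.
(b) Not entailed — the passage has Ana loading the van, not Noor.
(c) Not entailed — Jonas scrubbed the wall, not the van; the van belongs to the loading event.
(d) Not entailed — the narrative doesn't order the scrubbing relative to the loading.
(e) Not entailed — 'was repairing' is progressive on an accomplishment; it does not entail the completed 'repaired'.
(f) Entailed — this follows by dropping conjuncts from the scrubbing event's description.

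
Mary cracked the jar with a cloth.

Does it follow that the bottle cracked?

Nothing is said about any bottle; only the jar is affected.

no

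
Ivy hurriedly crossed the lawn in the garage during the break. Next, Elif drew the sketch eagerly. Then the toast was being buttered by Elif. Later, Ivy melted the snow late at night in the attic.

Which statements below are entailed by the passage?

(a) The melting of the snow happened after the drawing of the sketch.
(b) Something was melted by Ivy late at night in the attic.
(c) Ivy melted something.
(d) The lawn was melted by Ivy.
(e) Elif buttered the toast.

(a) Entailed — the narrative places the drawing before the melting.
(b) Entailed — the original entails any weakening of itself; this just generalizes the patient.
(c) Entailed — the original entails any weakening of itself; this just drops 'late at night', 'in the attic' and generalizes the patient.
(d) Not entailed — Ivy melted the snow, not the lawn; the lawn belongs to the crossing event.
(e) Not entailed — 'was buttering' is progressive on an accomplishment; it does not entail the completed 'buttered'.

(a), (b), (c)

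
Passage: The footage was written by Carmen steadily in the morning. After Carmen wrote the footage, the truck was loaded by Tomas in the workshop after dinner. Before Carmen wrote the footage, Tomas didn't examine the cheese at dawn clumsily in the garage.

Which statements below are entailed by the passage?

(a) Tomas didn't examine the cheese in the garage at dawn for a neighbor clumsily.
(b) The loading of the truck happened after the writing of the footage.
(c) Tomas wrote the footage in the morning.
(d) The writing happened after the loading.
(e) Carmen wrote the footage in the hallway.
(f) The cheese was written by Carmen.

(a) Entailed — under negation, adding a further restriction is entailed: if no such examining event occurred, none occurred for a neighbor either.
(b) Entailed — the narrative places the writing before the loading.
(c) Not entailed — the passage has Carmen writing the footage, not Tomas.
(d) Not entailed — the narrative places the writing before the loading, not after.
(e) Not entailed — 'in the hallway' adds information not in the original event.
(f) Not entailed — Carmen wrote the footage, not the cheese; the cheese belongs to the examining event.

(a), (b)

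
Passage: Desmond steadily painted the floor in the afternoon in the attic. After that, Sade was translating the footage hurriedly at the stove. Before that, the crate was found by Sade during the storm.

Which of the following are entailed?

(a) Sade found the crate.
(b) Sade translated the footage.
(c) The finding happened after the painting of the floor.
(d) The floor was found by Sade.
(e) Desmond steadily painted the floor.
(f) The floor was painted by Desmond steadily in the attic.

(a) Entailed — this follows by dropping conjuncts from the finding event's description.
(b) Not entailed — 'was translating' is progressive on an accomplishment; it does not entail the completed 'translated'.
(c) Not entailed — the narrative doesn't order the painting relative to the finding.
(d) Not entailed — Sade found the crate, not the floor; the floor belongs to the painting event.
(e) Entailed — the original entails any weakening of itself; this just drops 'in the afternoon', 'in the attic'.
(f) Entailed — dropping 'in the afternoon' leaves a sub-description the original still satisfies.

(a), (e), (f)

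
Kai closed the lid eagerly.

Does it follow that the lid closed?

'Kai closed the lid' is the causative; it entails the inchoative 'the lid closed'.

yes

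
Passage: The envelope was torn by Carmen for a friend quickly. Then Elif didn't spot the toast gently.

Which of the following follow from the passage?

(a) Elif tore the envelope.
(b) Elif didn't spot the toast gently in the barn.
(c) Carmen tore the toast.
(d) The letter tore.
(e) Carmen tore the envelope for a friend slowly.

(a) Not entailed — the passage has Carmen tearing the envelope, not Elif.
(b) Entailed — under negation, adding a further restriction is entailed: if no such spotting event occurred, none occurred in the barn either.
(c) Not entailed — Carmen tore the envelope, not the toast; the toast belongs to the spotting event.
(d) Not entailed — the envelope is what tore, not the letter.
(e) Not entailed — 'slowly' adds a manner not in (and inconsistent with) the original.

(b)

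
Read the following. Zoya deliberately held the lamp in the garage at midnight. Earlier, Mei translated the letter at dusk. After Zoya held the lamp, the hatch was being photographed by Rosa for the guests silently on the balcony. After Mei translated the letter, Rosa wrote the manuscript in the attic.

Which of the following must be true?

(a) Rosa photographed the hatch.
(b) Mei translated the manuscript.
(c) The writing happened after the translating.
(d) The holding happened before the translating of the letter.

(a) Not entailed — 'was photographing' is progressive on an accomplishment; it does not entail the completed 'photographed'.
(b) Not entailed — Mei translated the letter, not the manuscript; the manuscript belongs to the writing event.
(c) Entailed — the narrative places the translating before the writing.
(d) Not entailed — the narrative places the translating before the holding, not after.

(c)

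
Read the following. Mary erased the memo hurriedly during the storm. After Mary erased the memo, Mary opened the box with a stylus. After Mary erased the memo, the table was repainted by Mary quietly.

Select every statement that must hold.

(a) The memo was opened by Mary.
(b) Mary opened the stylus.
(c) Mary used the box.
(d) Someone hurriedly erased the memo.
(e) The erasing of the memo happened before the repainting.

(a) Not entailed — Mary opened the box, not the memo; the memo belongs to the erasing event.
(b) Not entailed — the stylus is the instrument, not what was opened.
(c) Not entailed — the box is the patient, not an instrument — Mary used a stylus.
(d) Entailed — this follows by dropping conjuncts from the erasing event's description.
(e) Entailed — the narrative places the erasing before the repainting.

(d), (e)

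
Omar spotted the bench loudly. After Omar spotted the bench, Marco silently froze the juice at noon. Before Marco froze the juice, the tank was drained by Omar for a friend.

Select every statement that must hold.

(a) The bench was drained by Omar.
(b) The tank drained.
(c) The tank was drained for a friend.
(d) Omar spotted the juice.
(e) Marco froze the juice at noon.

(b), (c), (e)

(a) Not entailed — Omar drained the tank, not the bench; the bench belongs to the spotting event.
(b) Entailed — 'Omar drained the tank' is causative; it entails the inchoative 'the tank drained'.
(c) Entailed — generalizing the agent leaves a sub-description the original still satisfies.
(d) Not entailed — Omar spotted the bench, not the juice; the juice belongs to the freezing event.
(e) Entailed — dropping 'silently' leaves a sub-description the original still satisfies.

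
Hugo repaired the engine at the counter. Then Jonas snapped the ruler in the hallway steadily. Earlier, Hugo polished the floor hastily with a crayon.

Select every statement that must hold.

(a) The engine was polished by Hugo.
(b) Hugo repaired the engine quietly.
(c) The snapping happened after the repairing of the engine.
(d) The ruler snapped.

(a) Not entailed — Hugo polished the floor, not the engine; the engine belongs to the repairing event.
(b) Not entailed — 'quietly' adds information not in the original event.
(c) Entailed — the narrative places the repairing before the snapping.
(d) Entailed — 'Jonas snapped the ruler' is causative; it entails the inchoative 'the ruler snapped'.

(c), (d)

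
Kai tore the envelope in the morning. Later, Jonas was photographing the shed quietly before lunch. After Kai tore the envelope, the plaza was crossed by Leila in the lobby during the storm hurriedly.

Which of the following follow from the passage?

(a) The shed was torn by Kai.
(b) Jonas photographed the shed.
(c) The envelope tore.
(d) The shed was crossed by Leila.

(c)

(a) Not entailed — Kai tore the envelope, not the shed; the shed belongs to the photographing event.
(b) Not entailed — 'was photographing' is progressive on an accomplishment; it does not entail the completed 'photographed'.
(c) Entailed — 'Kai tore the envelope' is causative; it entails the inchoative 'the envelope tore'.
(d) Not entailed — Leila crossed the plaza, not the shed; the shed belongs to the photographing event.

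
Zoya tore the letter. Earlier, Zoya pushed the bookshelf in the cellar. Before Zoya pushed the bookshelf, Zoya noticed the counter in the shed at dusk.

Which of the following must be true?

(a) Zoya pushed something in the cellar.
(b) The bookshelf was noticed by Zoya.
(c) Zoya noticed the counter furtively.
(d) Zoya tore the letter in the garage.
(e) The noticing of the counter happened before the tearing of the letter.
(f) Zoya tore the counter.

(a), (e)

(a) Entailed — the original entails any weakening of itself; this just generalizes the patient.
(b) Not entailed — Zoya noticed the counter, not the bookshelf; the bookshelf belongs to the pushing event.
(c) Not entailed — 'furtively' adds information not in the original event.
(d) Not entailed — 'in the garage' adds information not in the original event.
(e) Entailed — the narrative places the noticing before the tearing.
(f) Not entailed — Zoya tore the letter, not the counter; the counter belongs to the noticing event.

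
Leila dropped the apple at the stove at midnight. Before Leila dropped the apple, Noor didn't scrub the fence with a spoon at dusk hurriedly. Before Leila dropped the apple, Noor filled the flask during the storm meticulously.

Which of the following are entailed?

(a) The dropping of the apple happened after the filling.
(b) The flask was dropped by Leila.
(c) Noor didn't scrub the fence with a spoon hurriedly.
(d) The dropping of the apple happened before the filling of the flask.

(a) Entailed — the narrative places the filling before the dropping.
(b) Not entailed — Leila dropped the apple, not the flask; the flask belongs to the filling event.
(c) Not entailed — dropping 'at dusk' under negation is not valid — the original leaves open that Noor scrubbed the fence some other way.
(d) Not entailed — the narrative places the filling before the dropping, not after.

(a)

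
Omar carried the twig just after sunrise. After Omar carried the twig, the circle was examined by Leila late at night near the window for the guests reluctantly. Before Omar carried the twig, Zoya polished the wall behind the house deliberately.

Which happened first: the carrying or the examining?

The connectives place the carrying before the examining.

the carrying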